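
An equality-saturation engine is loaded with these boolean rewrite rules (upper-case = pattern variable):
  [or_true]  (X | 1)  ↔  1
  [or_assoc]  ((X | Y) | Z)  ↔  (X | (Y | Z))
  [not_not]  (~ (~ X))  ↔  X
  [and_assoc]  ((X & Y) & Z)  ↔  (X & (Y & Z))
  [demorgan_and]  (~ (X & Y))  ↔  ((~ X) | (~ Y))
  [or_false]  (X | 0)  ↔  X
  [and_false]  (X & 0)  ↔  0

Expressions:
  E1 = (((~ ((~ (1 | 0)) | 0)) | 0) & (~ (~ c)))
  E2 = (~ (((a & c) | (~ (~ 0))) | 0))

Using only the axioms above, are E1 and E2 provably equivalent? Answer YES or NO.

NO

All listed rules preserve value, hence provable equivalence implies equal values everywhere; look for a separating assignment.
a=0, c=0 gives E1 ↦ 0, E2 ↦ 1; values differ ⇒ not provably equivalent.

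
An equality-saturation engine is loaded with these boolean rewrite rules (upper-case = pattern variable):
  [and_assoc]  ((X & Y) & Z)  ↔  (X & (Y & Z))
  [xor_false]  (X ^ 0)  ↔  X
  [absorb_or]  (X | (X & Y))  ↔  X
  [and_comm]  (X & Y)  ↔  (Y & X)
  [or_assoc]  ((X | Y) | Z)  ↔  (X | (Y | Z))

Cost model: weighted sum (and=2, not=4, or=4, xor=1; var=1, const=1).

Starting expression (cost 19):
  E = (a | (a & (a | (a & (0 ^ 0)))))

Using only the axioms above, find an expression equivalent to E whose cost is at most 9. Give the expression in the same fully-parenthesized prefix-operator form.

step 1: and_comm (→) rewrites (a & (a | (a & (0 ^ 0)))) into ((a | (a & (0 ^ 0))) & a), now (a | ((a | (a & (0 ^ 0))) & a))
step 2: xor_false (→) rewrites (0 ^ 0) into 0, now (a | ((a | (a & 0)) & a))
step 3: absorb_or (→) rewrites (a | (a & 0)) into a, reaching cost 9 (bound 9)

(a | (a & a))   [cost 9]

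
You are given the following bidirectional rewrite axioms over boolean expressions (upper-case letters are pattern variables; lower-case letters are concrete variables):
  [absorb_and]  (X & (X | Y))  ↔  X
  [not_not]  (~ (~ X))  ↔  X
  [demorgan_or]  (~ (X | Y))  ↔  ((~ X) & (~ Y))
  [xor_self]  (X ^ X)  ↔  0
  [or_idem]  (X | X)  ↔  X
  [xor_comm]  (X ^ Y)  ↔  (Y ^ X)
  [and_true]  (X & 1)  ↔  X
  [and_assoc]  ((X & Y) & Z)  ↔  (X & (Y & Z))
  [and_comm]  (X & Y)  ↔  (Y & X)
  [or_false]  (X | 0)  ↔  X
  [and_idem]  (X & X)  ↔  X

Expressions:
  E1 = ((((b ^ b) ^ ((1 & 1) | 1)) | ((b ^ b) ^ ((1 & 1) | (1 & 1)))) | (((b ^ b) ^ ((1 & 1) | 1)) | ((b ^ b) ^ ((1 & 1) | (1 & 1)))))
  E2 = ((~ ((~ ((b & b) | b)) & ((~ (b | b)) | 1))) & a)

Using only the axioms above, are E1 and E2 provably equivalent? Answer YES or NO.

All listed rules preserve value, hence provable equivalence implies equal values everywhere; look for a separating assignment.
a=0, b=0 gives E1 ↦ 1, E2 ↦ 0; values differ ⇒ not provably equivalent.

NO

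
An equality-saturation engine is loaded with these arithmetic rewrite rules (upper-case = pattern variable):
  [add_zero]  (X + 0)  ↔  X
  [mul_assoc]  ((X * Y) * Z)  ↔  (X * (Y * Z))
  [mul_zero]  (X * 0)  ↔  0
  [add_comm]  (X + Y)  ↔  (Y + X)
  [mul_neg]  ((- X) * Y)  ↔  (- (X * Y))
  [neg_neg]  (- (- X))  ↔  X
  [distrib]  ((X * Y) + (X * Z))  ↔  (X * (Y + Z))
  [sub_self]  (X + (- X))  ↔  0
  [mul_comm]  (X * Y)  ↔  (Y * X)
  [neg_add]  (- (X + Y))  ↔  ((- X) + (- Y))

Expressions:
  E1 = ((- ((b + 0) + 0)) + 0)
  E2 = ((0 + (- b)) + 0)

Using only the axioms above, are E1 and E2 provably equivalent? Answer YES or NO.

(1) ((- ((b + 0) + 0)) + 0)  =[add_zero →]=  (- ((b + 0) + 0))
(2) ((b + 0) + 0)  =[add_zero →]=  (b + 0)    ⊢ (- (b + 0))
(3) (b + 0)  =[add_zero →]=  b    ⊢ (- b)
(4) (- b)  =[add_zero ←]=  ((- b) + 0)
(5) ((- b) + 0)  =[add_comm →]=  (0 + (- b))
(6) (0 + (- b))  =[add_zero ←]=  ((0 + (- b)) + 0)    ⊢ E2

YES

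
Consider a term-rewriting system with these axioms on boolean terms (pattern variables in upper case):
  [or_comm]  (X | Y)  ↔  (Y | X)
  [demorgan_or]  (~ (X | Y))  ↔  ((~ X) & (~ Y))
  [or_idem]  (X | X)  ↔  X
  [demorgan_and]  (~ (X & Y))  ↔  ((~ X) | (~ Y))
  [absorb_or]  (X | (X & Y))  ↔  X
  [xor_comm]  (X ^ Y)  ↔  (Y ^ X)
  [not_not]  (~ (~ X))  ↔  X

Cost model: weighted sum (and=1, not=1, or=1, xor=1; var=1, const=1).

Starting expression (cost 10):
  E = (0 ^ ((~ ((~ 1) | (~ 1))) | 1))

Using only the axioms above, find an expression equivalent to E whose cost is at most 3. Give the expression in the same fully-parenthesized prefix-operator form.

(0 ^ 1)   [cost 3]

(1) ((~ 1) | (~ 1))  =[or_idem →]=  (~ 1)    ⊢ (0 ^ ((~ (~ 1)) | 1))
(2) (~ (~ 1))  =[not_not →]=  1    ⊢ (0 ^ (1 | 1))
(3) (1 | 1)  =[or_idem →]=  1    ⊢ cost 3, within 3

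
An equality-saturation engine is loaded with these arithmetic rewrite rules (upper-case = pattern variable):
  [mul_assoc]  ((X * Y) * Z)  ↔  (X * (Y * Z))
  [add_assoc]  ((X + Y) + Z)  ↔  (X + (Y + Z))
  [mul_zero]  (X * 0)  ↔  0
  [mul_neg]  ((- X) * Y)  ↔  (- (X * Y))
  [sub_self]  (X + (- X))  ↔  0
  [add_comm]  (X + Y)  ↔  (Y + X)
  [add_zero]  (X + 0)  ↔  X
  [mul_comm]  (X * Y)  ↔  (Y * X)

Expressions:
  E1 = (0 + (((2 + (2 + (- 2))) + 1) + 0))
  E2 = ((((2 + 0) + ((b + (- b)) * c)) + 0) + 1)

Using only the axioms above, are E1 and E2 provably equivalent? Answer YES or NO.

step 1: add_zero (→) rewrites (((2 + (2 + (- 2))) + 1) + 0) into ((2 + (2 + (- 2))) + 1), now (0 + ((2 + (2 + (- 2))) + 1))
step 2: add_comm (→) rewrites (0 + ((2 + (2 + (- 2))) + 1)) into (((2 + (2 + (- 2))) + 1) + 0)
step 3: sub_self (→) rewrites (2 + (- 2)) into 0, now (((2 + 0) + 1) + 0)
step 4: add_zero (→) rewrites (2 + 0) into 2, now ((2 + 1) + 0)
step 5: add_zero (→) rewrites ((2 + 1) + 0) into (2 + 1)
step 6: add_zero (←) rewrites 2 into (2 + 0), now ((2 + 0) + 1)
step 7: add_zero (←) rewrites (2 + 0) into ((2 + 0) + 0), now (((2 + 0) + 0) + 1)
step 8: mul_zero (←) rewrites 0 into (c * 0), now (((2 + (c * 0)) + 0) + 1)
step 9: add_zero (←) rewrites 2 into (2 + 0), now ((((2 + 0) + (c * 0)) + 0) + 1)
step 10: mul_comm (→) rewrites (c * 0) into (0 * c), now ((((2 + 0) + (0 * c)) + 0) + 1)
step 11: sub_self (←) rewrites 0 into (b + (- b)), which is E2

YES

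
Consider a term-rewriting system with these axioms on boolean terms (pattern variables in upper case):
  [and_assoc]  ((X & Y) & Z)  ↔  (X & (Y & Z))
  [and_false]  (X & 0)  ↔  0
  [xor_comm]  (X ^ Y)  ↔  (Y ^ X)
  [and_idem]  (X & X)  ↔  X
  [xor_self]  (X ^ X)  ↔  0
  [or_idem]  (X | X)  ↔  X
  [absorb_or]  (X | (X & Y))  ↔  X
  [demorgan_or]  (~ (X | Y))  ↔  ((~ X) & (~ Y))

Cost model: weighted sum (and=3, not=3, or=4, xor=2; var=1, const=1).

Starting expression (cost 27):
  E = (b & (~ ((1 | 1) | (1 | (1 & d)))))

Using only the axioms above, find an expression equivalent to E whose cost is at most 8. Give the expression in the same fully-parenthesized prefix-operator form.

(b & (~ 1))   [cost 8]

1. [or_idem →] (1 | 1)  →  1;  E = (b & (~ (1 | (1 | (1 & d)))))
2. [absorb_or →] (1 | (1 & d))  →  1;  E = (b & (~ (1 | 1)))
3. [or_idem →] (1 | 1)  →  1;  cost 8 ≤ 8, done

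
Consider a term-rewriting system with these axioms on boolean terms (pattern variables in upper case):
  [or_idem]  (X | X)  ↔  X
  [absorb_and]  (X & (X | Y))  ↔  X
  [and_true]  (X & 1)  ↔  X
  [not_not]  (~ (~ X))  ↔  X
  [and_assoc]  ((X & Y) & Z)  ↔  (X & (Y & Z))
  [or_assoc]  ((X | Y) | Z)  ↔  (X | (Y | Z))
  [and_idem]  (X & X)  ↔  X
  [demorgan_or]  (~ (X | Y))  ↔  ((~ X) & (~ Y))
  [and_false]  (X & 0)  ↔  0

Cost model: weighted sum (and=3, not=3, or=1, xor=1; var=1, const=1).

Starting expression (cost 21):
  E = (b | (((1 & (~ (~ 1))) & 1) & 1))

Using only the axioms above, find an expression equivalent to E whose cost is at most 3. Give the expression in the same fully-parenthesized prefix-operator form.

(b | 1)   [cost 3]

1. [not_not →] (~ (~ 1))  →  1;  E = (b | (((1 & 1) & 1) & 1))
2. [and_true →] (1 & 1)  →  1;  E = (b | ((1 & 1) & 1))
3. [and_idem →] (1 & 1)  →  1;  E = (b | (1 & 1))
4. [and_idem →] (1 & 1)  →  1;  cost 3 ≤ 3, done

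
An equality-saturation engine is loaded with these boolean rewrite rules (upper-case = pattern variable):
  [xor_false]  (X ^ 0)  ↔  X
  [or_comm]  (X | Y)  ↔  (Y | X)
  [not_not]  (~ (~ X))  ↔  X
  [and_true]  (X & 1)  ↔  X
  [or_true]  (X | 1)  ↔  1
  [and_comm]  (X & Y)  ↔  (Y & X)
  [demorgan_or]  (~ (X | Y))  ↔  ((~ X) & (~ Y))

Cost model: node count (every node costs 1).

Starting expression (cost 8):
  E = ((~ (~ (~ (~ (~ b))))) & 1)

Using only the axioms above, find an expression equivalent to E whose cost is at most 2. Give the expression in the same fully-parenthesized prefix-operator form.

(1) (~ (~ (~ b)))  =[not_not →]=  (~ b)    ⊢ ((~ (~ (~ b))) & 1)
(2) (~ (~ b))  =[not_not →]=  b    ⊢ ((~ b) & 1)
(3) ((~ b) & 1)  =[and_true →]=  (~ b)    ⊢ cost 2, within 2

(~ b)   [cost 2]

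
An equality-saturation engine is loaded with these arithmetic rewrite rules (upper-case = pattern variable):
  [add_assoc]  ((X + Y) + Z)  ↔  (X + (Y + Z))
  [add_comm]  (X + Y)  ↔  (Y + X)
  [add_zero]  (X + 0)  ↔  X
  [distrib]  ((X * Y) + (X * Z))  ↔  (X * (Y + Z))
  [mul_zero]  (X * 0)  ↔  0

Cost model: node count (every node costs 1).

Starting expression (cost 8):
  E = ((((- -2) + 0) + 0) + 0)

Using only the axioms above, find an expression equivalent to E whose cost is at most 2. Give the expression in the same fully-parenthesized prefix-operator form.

(- -2)   [cost 2]

(1) ((- -2) + 0)  =[add_zero →]=  (- -2)    ⊢ (((- -2) + 0) + 0)
(2) ((- -2) + 0)  =[add_zero →]=  (- -2)    ⊢ ((- -2) + 0)
(3) ((- -2) + 0)  =[add_zero →]=  (- -2)    ⊢ cost 2, within 2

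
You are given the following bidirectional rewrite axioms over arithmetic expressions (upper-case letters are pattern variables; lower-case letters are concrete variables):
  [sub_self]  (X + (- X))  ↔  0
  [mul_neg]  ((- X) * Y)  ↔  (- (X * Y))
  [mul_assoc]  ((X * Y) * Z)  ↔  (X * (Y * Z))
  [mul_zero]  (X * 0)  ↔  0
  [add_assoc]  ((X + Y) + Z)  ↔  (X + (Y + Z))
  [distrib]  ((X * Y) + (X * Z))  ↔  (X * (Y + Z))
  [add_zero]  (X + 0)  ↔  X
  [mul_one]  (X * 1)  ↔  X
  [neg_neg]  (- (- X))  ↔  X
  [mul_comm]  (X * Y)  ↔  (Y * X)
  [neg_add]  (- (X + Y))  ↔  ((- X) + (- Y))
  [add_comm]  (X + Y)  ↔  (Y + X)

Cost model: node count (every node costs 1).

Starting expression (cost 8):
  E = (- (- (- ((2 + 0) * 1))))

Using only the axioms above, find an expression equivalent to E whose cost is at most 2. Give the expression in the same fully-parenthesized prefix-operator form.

step 1: add_zero (→) rewrites (2 + 0) into 2, now (- (- (- (2 * 1))))
step 2: mul_one (→) rewrites (2 * 1) into 2, now (- (- (- 2)))
step 3: neg_neg (→) rewrites (- (- (- 2))) into (- 2), reaching cost 2 (bound 2)

(- 2)   [cost 2]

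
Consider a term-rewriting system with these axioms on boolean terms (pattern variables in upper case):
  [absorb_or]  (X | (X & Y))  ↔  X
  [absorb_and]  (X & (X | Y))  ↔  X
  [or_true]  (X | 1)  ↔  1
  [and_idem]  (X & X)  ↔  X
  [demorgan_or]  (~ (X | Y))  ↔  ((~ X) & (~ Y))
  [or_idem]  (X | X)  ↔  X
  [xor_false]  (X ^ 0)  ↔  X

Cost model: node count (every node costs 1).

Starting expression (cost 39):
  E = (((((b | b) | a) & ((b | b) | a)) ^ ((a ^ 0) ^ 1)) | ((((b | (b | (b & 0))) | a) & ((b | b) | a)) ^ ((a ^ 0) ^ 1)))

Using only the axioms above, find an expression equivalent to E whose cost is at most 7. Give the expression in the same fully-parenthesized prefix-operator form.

step 1: absorb_or (→) rewrites (b | (b & 0)) into b, now (((((b | b) | a) & ((b | b) | a)) ^ ((a ^ 0) ^ 1)) | ((((b | b) | a) & ((b | b) | a)) ^ ((a ^ 0) ^ 1)))
step 2: or_idem (→) rewrites (((((b | b) | a) & ((b | b) | a)) ^ ((a ^ 0) ^ 1)) | ((((b | b) | a) & ((b | b) | a)) ^ ((a ^ 0) ^ 1))) into ((((b | b) | a) & ((b | b) | a)) ^ ((a ^ 0) ^ 1))
step 3: or_idem (→) rewrites (b | b) into b, now ((((b | b) | a) & (b | a)) ^ ((a ^ 0) ^ 1))
step 4: xor_false (→) rewrites (a ^ 0) into a, now ((((b | b) | a) & (b | a)) ^ (a ^ 1))
step 5: or_idem (→) rewrites (b | b) into b, now (((b | a) & (b | a)) ^ (a ^ 1))
step 6: and_idem (→) rewrites ((b | a) & (b | a)) into (b | a), reaching cost 7 (bound 7)

((b | a) ^ (a ^ 1))   [cost 7]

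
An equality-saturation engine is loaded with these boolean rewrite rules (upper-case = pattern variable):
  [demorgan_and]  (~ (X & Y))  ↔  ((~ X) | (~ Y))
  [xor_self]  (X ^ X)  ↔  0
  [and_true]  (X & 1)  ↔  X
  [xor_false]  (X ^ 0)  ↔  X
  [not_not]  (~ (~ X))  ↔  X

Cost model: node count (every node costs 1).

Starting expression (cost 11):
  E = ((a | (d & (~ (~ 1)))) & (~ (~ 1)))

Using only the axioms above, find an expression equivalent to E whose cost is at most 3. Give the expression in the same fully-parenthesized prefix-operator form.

(1) (~ (~ 1))  =[not_not →]=  1    ⊢ ((a | (d & 1)) & (~ (~ 1)))
(2) (~ (~ 1))  =[not_not →]=  1    ⊢ ((a | (d & 1)) & 1)
(3) (d & 1)  =[and_true →]=  d    ⊢ ((a | d) & 1)
(4) ((a | d) & 1)  =[and_true →]=  (a | d)    ⊢ cost 3, within 3

(a | d)   [cost 3]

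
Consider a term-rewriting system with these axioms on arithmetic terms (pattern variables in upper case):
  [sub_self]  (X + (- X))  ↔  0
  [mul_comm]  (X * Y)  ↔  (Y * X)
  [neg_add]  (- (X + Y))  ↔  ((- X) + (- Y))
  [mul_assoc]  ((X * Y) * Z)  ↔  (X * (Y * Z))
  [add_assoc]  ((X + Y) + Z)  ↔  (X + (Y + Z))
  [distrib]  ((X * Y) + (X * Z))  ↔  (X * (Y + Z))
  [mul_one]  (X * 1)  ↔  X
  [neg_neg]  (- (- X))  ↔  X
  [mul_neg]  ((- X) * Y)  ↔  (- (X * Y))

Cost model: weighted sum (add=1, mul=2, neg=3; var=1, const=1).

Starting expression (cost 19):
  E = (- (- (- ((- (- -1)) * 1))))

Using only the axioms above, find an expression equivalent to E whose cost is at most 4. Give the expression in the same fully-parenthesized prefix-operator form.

(1) ((- (- -1)) * 1)  =[mul_one →]=  (- (- -1))    ⊢ (- (- (- (- (- -1)))))
(2) (- (- (- (- -1))))  =[neg_neg →]=  (- (- -1))    ⊢ (- (- (- -1)))
(3) (- (- -1))  =[neg_neg →]=  -1    ⊢ cost 4, within 4

(- -1)   [cost 4]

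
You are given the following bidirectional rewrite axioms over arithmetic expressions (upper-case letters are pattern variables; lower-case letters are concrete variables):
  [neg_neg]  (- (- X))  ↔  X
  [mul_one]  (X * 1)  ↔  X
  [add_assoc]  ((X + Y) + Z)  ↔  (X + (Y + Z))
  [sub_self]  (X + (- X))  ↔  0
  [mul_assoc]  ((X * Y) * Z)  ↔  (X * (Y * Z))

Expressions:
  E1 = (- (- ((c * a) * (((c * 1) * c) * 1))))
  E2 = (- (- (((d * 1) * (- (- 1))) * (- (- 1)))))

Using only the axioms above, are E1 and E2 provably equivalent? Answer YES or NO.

NO

Every axiom is a valid identity, so a rewrite proof would force E1 and E2 to agree under every assignment.
At a=0, c=0, d=1: E1 = 0 but E2 = 1; they differ, so no derivation exists.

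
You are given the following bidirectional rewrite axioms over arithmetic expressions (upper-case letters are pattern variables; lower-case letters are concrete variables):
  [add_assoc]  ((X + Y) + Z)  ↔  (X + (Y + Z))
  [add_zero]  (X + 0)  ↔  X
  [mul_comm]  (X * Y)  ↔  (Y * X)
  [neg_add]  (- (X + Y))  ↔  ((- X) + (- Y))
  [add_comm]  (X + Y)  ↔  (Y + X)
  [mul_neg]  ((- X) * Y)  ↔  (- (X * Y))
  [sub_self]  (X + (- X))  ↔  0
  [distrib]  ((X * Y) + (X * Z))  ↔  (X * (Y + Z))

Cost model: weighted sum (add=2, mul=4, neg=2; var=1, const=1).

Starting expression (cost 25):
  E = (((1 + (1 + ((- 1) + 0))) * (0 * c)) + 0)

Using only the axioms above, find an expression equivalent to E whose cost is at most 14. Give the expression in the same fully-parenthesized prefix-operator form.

((1 + 0) * (0 * c))   [cost 14]

step 1: add_zero (→) rewrites ((- 1) + 0) into (- 1), now (((1 + (1 + (- 1))) * (0 * c)) + 0)
step 2: sub_self (→) rewrites (1 + (- 1)) into 0, now (((1 + 0) * (0 * c)) + 0)
step 3: add_zero (→) rewrites (((1 + 0) * (0 * c)) + 0) into ((1 + 0) * (0 * c)), reaching cost 14 (bound 14)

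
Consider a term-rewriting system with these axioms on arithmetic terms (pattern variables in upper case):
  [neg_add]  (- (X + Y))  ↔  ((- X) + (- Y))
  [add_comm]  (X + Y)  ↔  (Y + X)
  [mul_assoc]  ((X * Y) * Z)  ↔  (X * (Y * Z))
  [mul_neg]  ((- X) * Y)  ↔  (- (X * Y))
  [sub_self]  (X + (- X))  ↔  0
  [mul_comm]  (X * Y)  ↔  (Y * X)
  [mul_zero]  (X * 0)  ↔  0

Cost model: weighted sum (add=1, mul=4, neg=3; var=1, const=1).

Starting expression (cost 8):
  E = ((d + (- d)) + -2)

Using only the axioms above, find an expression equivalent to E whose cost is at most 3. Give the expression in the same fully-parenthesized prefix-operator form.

step 1: add_comm (→) rewrites ((d + (- d)) + -2) into (-2 + (d + (- d)))
step 2: sub_self (→) rewrites (d + (- d)) into 0, reaching cost 3 (bound 3)

(-2 + 0)   [cost 3]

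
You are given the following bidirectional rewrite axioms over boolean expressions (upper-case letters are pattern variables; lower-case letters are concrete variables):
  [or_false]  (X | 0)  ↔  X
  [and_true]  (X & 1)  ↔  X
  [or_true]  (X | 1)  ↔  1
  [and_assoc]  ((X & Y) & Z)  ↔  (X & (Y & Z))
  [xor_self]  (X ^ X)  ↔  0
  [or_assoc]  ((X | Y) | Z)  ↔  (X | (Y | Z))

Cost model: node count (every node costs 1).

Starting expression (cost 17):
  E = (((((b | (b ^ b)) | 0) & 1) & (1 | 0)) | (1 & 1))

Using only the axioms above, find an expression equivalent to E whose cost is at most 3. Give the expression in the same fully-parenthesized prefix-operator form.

step 1: or_false (→) rewrites ((b | (b ^ b)) | 0) into (b | (b ^ b)), now ((((b | (b ^ b)) & 1) & (1 | 0)) | (1 & 1))
step 2: xor_self (→) rewrites (b ^ b) into 0, now ((((b | 0) & 1) & (1 | 0)) | (1 & 1))
step 3: or_false (→) rewrites (b | 0) into b, now (((b & 1) & (1 | 0)) | (1 & 1))
step 4: or_false (→) rewrites (1 | 0) into 1, now (((b & 1) & 1) | (1 & 1))
step 5: and_true (→) rewrites (b & 1) into b, now ((b & 1) | (1 & 1))
step 6: and_true (→) rewrites (b & 1) into b, now (b | (1 & 1))
step 7: and_true (→) rewrites (1 & 1) into 1, reaching cost 3 (bound 3)

(b | 1)   [cost 3]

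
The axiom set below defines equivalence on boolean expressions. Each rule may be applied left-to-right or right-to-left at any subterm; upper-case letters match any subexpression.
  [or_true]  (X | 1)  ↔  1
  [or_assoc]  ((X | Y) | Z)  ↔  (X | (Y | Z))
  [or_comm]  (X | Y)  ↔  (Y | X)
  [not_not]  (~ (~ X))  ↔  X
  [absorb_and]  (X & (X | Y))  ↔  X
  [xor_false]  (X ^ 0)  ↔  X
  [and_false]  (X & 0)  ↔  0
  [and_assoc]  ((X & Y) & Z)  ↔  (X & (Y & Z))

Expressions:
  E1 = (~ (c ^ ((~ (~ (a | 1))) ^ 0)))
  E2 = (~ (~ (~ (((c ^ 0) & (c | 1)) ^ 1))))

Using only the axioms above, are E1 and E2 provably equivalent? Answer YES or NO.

(1) ((~ (~ (a | 1))) ^ 0)  =[xor_false →]=  (~ (~ (a | 1)))    ⊢ (~ (c ^ (~ (~ (a | 1)))))
(2) (~ (~ (a | 1)))  =[not_not →]=  (a | 1)    ⊢ (~ (c ^ (a | 1)))
(3) (a | 1)  =[or_true →]=  1    ⊢ (~ (c ^ 1))
(4) (~ (c ^ 1))  =[not_not ←]=  (~ (~ (~ (c ^ 1))))
(5) c  =[absorb_and ←]=  (c & (c | 1))    ⊢ (~ (~ (~ ((c & (c | 1)) ^ 1))))
(6) c  =[xor_false ←]=  (c ^ 0)    ⊢ E2

YES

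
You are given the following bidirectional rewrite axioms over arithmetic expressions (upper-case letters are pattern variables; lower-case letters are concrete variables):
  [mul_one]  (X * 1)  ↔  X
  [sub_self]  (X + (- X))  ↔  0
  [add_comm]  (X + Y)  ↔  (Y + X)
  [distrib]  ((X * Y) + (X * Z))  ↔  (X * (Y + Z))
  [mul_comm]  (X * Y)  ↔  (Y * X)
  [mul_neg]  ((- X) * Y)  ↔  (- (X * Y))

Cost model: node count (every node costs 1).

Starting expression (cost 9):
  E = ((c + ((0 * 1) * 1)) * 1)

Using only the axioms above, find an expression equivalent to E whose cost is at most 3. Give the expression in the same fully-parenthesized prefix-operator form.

(c + 0)   [cost 3]

(1) (0 * 1)  =[mul_one →]=  0    ⊢ ((c + (0 * 1)) * 1)
(2) (0 * 1)  =[mul_one →]=  0    ⊢ ((c + 0) * 1)
(3) ((c + 0) * 1)  =[mul_one →]=  (c + 0)    ⊢ cost 3, within 3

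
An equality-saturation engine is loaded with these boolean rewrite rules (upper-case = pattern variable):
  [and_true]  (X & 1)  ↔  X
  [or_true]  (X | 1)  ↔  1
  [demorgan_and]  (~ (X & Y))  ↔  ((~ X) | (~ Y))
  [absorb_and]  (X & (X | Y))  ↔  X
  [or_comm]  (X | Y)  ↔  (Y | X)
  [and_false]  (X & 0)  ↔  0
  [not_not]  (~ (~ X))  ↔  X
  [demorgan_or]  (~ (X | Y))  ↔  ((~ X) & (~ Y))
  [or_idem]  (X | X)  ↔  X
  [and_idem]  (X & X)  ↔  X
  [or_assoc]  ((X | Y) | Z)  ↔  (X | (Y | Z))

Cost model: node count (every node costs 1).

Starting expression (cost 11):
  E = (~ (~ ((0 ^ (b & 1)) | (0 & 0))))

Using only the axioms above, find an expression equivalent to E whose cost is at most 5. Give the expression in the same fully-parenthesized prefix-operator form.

step 1: and_true (→) rewrites (b & 1) into b, now (~ (~ ((0 ^ b) | (0 & 0))))
step 2: and_idem (→) rewrites (0 & 0) into 0, now (~ (~ ((0 ^ b) | 0)))
step 3: not_not (→) rewrites (~ (~ ((0 ^ b) | 0))) into ((0 ^ b) | 0), reaching cost 5 (bound 5)

((0 ^ b) | 0)   [cost 5]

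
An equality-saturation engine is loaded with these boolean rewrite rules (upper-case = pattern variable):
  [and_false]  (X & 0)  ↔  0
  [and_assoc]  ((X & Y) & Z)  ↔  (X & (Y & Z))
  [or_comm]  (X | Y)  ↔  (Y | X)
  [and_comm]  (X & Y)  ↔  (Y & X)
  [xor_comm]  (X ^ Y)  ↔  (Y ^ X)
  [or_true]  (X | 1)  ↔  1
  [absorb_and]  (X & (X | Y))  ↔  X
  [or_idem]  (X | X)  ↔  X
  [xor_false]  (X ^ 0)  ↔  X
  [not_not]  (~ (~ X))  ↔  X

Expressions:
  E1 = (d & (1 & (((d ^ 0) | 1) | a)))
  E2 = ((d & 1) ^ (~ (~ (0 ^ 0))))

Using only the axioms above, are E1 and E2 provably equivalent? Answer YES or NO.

(1) (d ^ 0)  =[xor_false →]=  d    ⊢ (d & (1 & ((d | 1) | a)))
(2) (d | 1)  =[or_true →]=  1    ⊢ (d & (1 & (1 | a)))
(3) (1 & (1 | a))  =[absorb_and →]=  1    ⊢ (d & 1)
(4) (d & 1)  =[xor_false ←]=  ((d & 1) ^ 0)
(5) 0  =[xor_false ←]=  (0 ^ 0)    ⊢ ((d & 1) ^ (0 ^ 0))
(6) (0 ^ 0)  =[not_not ←]=  (~ (~ (0 ^ 0)))    ⊢ E2

YES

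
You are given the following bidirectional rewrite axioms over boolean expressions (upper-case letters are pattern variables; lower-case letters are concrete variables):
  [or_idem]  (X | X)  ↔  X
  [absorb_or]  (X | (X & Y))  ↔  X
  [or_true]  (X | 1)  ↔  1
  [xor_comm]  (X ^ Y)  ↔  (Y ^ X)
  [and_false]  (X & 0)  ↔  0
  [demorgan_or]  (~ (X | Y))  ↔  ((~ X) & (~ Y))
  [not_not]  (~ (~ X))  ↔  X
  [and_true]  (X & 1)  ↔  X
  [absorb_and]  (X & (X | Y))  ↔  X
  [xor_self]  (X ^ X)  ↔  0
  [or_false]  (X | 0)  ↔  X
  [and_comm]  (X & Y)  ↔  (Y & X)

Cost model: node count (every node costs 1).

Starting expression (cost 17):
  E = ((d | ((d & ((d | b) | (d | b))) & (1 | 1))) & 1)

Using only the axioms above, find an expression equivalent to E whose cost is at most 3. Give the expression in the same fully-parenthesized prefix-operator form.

(d | d)   [cost 3]

(1) ((d | b) | (d | b))  =[or_idem →]=  (d | b)    ⊢ ((d | ((d & (d | b)) & (1 | 1))) & 1)
(2) (d & (d | b))  =[absorb_and →]=  d    ⊢ ((d | (d & (1 | 1))) & 1)
(3) (1 | 1)  =[or_idem →]=  1    ⊢ ((d | (d & 1)) & 1)
(4) ((d | (d & 1)) & 1)  =[and_true →]=  (d | (d & 1))
(5) (d & 1)  =[and_true →]=  d    ⊢ cost 3, within 3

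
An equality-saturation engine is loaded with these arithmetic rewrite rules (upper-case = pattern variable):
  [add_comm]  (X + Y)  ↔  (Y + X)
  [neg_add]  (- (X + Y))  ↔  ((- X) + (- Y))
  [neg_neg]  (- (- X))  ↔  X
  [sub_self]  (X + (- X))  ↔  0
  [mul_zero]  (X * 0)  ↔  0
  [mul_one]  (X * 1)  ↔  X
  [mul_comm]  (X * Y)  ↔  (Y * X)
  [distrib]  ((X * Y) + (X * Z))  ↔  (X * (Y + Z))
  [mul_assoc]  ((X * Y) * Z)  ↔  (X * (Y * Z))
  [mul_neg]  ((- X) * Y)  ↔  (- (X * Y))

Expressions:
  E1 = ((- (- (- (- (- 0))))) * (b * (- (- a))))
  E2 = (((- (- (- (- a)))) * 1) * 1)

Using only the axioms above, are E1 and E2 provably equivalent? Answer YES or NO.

NO

Every axiom is a valid identity, so a rewrite proof would force E1 and E2 to agree under every assignment.
At a=1, b=0: E1 = 0 but E2 = 1; they differ, so no derivation exists.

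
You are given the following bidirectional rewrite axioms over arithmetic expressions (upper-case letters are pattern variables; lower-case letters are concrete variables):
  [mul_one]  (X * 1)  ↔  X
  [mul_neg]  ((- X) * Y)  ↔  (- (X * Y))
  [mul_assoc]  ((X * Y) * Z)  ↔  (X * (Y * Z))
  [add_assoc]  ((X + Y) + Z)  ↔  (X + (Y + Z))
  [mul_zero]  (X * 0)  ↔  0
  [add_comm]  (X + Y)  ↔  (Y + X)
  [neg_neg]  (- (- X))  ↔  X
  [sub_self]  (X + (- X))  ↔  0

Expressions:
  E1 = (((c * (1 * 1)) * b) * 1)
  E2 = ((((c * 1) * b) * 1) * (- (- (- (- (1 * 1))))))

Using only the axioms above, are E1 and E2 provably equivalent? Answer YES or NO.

YES

1. [mul_one →] (1 * 1)  →  1;  E1 = (((c * 1) * b) * 1)
2. [mul_one →] (c * 1)  →  c;  E1 = ((c * b) * 1)
3. [neg_neg ←] 1  →  (- (- 1));  E1 = ((c * b) * (- (- 1)))
4. [neg_neg ←] (- (- 1))  →  (- (- (- (- 1))));  E1 = ((c * b) * (- (- (- (- 1)))))
5. [mul_one ←] c  →  (c * 1);  E1 = (((c * 1) * b) * (- (- (- (- 1)))))
6. [mul_one ←] ((c * 1) * b)  →  (((c * 1) * b) * 1);  E1 = ((((c * 1) * b) * 1) * (- (- (- (- 1)))))
7. [mul_one ←] 1  →  (1 * 1);  this is E2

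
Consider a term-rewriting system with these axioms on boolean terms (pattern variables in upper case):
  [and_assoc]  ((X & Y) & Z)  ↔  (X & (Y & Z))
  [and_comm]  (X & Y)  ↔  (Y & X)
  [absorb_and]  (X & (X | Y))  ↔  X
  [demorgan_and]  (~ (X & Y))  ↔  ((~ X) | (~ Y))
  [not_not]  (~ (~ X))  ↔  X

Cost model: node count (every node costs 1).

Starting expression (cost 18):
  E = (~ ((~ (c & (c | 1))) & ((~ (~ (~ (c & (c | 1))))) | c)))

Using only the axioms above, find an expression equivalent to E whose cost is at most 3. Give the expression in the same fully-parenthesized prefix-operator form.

(~ (~ c))   [cost 3]

(1) (~ (~ (~ (c & (c | 1)))))  =[not_not →]=  (~ (c & (c | 1)))    ⊢ (~ ((~ (c & (c | 1))) & ((~ (c & (c | 1))) | c)))
(2) ((~ (c & (c | 1))) & ((~ (c & (c | 1))) | c))  =[absorb_and →]=  (~ (c & (c | 1)))    ⊢ (~ (~ (c & (c | 1))))
(3) (c & (c | 1))  =[absorb_and →]=  c    ⊢ cost 3, within 3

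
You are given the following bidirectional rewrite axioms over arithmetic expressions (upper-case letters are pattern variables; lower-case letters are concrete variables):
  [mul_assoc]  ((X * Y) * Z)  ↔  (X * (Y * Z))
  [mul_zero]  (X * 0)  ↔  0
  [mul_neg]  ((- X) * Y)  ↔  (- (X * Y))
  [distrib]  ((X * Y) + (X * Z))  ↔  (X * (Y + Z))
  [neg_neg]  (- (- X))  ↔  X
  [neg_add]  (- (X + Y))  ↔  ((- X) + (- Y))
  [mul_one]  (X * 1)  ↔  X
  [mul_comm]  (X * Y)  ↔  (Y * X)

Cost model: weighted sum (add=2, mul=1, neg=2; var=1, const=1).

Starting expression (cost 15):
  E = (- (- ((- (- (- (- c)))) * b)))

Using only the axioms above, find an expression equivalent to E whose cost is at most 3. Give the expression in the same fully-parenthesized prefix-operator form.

(1) (- (- (- (- c))))  =[neg_neg →]=  (- (- c))    ⊢ (- (- ((- (- c)) * b)))
(2) (- (- ((- (- c)) * b)))  =[neg_neg →]=  ((- (- c)) * b)
(3) (- (- c))  =[neg_neg →]=  c    ⊢ cost 3, within 3

(c * b)   [cost 3]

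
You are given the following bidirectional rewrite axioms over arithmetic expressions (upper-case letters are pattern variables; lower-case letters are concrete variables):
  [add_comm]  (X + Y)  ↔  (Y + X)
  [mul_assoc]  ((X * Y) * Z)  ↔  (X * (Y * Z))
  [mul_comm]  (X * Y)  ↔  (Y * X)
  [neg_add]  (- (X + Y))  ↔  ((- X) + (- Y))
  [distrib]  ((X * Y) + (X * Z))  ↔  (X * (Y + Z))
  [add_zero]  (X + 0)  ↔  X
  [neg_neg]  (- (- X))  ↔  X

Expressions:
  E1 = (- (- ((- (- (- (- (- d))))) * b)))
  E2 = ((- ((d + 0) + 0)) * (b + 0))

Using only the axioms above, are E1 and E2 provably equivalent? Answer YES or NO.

YES

1. [neg_neg →] (- (- ((- (- (- (- (- d))))) * b)))  →  ((- (- (- (- (- d))))) * b)
2. [neg_neg →] (- (- (- (- d))))  →  (- (- d));  E1 = ((- (- (- d))) * b)
3. [neg_neg →] (- (- (- d)))  →  (- d);  E1 = ((- d) * b)
4. [add_zero ←] b  →  (b + 0);  E1 = ((- d) * (b + 0))
5. [add_zero ←] d  →  (d + 0);  E1 = ((- (d + 0)) * (b + 0))
6. [add_zero ←] (d + 0)  →  ((d + 0) + 0);  this is E2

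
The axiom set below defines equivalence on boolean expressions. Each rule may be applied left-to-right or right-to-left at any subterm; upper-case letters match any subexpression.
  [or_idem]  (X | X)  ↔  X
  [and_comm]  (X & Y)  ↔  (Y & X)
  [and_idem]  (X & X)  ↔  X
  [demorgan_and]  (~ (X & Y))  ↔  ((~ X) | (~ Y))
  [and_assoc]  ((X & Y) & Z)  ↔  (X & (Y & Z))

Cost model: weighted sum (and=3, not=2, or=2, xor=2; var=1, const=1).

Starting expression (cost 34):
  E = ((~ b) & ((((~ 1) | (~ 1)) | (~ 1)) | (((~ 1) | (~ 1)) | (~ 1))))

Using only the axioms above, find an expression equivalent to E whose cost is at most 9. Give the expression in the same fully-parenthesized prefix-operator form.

((~ b) & (~ 1))   [cost 9]

1. [or_idem →] ((((~ 1) | (~ 1)) | (~ 1)) | (((~ 1) | (~ 1)) | (~ 1)))  →  (((~ 1) | (~ 1)) | (~ 1));  E = ((~ b) & (((~ 1) | (~ 1)) | (~ 1)))
2. [or_idem →] ((~ 1) | (~ 1))  →  (~ 1);  E = ((~ b) & ((~ 1) | (~ 1)))
3. [or_idem →] ((~ 1) | (~ 1))  →  (~ 1);  cost 9 ≤ 9, done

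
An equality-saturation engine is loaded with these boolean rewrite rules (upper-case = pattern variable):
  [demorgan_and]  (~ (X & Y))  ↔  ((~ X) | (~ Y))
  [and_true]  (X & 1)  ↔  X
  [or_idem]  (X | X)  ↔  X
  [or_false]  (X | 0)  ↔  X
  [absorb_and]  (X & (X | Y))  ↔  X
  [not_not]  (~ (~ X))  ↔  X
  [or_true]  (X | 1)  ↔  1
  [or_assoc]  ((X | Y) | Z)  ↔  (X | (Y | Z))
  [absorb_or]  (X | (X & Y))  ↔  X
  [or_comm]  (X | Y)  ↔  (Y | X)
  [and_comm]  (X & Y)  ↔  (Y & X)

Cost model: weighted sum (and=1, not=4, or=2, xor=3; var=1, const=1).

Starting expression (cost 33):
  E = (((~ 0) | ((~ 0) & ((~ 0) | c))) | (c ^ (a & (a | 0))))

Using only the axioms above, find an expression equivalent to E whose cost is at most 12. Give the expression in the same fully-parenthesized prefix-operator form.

((~ 0) | (c ^ a))   [cost 12]

(1) ((~ 0) & ((~ 0) | c))  =[absorb_and →]=  (~ 0)    ⊢ (((~ 0) | (~ 0)) | (c ^ (a & (a | 0))))
(2) (a & (a | 0))  =[absorb_and →]=  a    ⊢ (((~ 0) | (~ 0)) | (c ^ a))
(3) ((~ 0) | (~ 0))  =[or_idem →]=  (~ 0)    ⊢ cost 12, within 12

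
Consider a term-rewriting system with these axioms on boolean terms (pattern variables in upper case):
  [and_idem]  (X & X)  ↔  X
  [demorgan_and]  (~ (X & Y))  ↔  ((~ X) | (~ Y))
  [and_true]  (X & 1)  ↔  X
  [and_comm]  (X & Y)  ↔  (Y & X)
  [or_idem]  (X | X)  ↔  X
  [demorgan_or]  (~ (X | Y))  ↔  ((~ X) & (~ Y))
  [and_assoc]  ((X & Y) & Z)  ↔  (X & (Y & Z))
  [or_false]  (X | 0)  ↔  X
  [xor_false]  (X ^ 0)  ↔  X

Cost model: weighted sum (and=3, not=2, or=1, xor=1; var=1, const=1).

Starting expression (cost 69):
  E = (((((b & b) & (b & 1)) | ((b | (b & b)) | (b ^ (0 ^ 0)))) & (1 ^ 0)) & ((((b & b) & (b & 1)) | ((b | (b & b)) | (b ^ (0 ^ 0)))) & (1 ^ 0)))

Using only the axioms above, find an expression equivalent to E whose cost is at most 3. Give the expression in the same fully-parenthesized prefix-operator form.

(1) (((((b & b) & (b & 1)) | ((b | (b & b)) | (b ^ (0 ^ 0)))) & (1 ^ 0)) & ((((b & b) & (b & 1)) | ((b | (b & b)) | (b ^ (0 ^ 0)))) & (1 ^ 0)))  =[and_idem →]=  ((((b & b) & (b & 1)) | ((b | (b & b)) | (b ^ (0 ^ 0)))) & (1 ^ 0))
(2) (b & b)  =[and_idem →]=  b    ⊢ (((b & (b & 1)) | ((b | (b & b)) | (b ^ (0 ^ 0)))) & (1 ^ 0))
(3) (0 ^ 0)  =[xor_false →]=  0    ⊢ (((b & (b & 1)) | ((b | (b & b)) | (b ^ 0))) & (1 ^ 0))
(4) (b & b)  =[and_idem →]=  b    ⊢ (((b & (b & 1)) | ((b | b) | (b ^ 0))) & (1 ^ 0))
(5) (b | b)  =[or_idem →]=  b    ⊢ (((b & (b & 1)) | (b | (b ^ 0))) & (1 ^ 0))
(6) (b ^ 0)  =[xor_false →]=  b    ⊢ (((b & (b & 1)) | (b | b)) & (1 ^ 0))
(7) (b & 1)  =[and_true →]=  b    ⊢ (((b & b) | (b | b)) & (1 ^ 0))
(8) (b & b)  =[and_idem →]=  b    ⊢ ((b | (b | b)) & (1 ^ 0))
(9) (1 ^ 0)  =[xor_false →]=  1    ⊢ ((b | (b | b)) & 1)
(10) ((b | (b | b)) & 1)  =[and_true →]=  (b | (b | b))
(11) (b | b)  =[or_idem →]=  b    ⊢ cost 3, within 3

(b | b)   [cost 3]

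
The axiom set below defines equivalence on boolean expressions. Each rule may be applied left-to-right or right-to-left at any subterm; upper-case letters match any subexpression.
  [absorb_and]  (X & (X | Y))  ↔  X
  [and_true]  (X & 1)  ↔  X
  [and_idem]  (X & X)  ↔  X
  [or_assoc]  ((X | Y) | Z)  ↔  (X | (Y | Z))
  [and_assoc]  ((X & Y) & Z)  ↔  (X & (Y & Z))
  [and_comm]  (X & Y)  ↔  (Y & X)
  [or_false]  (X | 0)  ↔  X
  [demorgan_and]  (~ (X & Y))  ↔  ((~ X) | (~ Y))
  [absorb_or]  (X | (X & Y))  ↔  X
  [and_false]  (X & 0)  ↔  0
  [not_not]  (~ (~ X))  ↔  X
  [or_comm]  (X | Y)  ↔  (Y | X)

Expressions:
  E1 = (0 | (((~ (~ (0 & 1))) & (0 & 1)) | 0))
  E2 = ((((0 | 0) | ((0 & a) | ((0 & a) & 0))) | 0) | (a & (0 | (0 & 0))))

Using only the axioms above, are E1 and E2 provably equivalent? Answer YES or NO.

YES

(1) (~ (~ (0 & 1)))  =[not_not →]=  (0 & 1)    ⊢ (0 | (((0 & 1) & (0 & 1)) | 0))
(2) (((0 & 1) & (0 & 1)) | 0)  =[or_false →]=  ((0 & 1) & (0 & 1))    ⊢ (0 | ((0 & 1) & (0 & 1)))
(3) (0 & 1)  =[and_true →]=  0    ⊢ (0 | ((0 & 1) & 0))
(4) (0 & 1)  =[and_true →]=  0    ⊢ (0 | (0 & 0))
(5) (0 & 0)  =[and_idem →]=  0    ⊢ (0 | 0)
(6) (0 | 0)  =[absorb_or ←]=  ((0 | 0) | ((0 | 0) & a))
(7) 0  =[and_idem ←]=  (0 & 0)    ⊢ ((0 | 0) | ((0 | (0 & 0)) & a))
(8) ((0 | (0 & 0)) & a)  =[and_comm →]=  (a & (0 | (0 & 0)))    ⊢ ((0 | 0) | (a & (0 | (0 & 0))))
(9) 0  =[absorb_or ←]=  (0 | (0 & a))    ⊢ (((0 | (0 & a)) | 0) | (a & (0 | (0 & 0))))
(10) 0  =[or_false ←]=  (0 | 0)    ⊢ ((((0 | 0) | (0 & a)) | 0) | (a & (0 | (0 & 0))))
(11) (0 & a)  =[absorb_or ←]=  ((0 & a) | ((0 & a) & 0))    ⊢ E2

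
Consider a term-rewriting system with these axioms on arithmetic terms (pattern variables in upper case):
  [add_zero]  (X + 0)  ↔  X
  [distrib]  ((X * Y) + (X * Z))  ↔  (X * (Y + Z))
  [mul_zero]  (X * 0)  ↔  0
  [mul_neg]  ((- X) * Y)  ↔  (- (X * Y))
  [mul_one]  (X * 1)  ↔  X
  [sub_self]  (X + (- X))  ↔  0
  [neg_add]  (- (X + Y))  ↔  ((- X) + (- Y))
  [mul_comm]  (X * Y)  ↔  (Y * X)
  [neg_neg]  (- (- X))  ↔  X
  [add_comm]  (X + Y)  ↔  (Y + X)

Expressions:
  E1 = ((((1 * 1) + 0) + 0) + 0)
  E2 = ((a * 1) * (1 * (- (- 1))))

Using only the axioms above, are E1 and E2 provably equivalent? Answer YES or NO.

NO

The axioms are sound identities: if E1 ↔* E2 then E1 and E2 evaluate identically under any assignment.
Under a=0: E1 evaluates to 1, E2 to 0. Distinct ⇒ no rewrite sequence connects them.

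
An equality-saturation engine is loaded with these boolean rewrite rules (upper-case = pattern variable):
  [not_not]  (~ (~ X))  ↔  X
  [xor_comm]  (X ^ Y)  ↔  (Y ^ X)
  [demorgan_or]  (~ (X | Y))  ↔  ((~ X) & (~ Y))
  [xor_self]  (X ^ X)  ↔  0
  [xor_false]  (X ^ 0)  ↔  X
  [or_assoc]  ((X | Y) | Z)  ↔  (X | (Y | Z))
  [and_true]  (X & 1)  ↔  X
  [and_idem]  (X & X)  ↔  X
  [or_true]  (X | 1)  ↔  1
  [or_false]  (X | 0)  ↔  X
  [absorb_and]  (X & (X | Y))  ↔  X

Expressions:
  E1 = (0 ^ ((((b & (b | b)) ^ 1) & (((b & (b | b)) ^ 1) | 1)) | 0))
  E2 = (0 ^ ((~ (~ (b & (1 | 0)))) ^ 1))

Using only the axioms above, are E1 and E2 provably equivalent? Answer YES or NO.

YES

1. [absorb_and →] (((b & (b | b)) ^ 1) & (((b & (b | b)) ^ 1) | 1))  →  ((b & (b | b)) ^ 1);  E1 = (0 ^ (((b & (b | b)) ^ 1) | 0))
2. [absorb_and →] (b & (b | b))  →  b;  E1 = (0 ^ ((b ^ 1) | 0))
3. [or_false →] ((b ^ 1) | 0)  →  (b ^ 1);  E1 = (0 ^ (b ^ 1))
4. [not_not ←] b  →  (~ (~ b));  E1 = (0 ^ ((~ (~ b)) ^ 1))
5. [and_true ←] b  →  (b & 1);  E1 = (0 ^ ((~ (~ (b & 1))) ^ 1))
6. [or_false ←] 1  →  (1 | 0);  this is E2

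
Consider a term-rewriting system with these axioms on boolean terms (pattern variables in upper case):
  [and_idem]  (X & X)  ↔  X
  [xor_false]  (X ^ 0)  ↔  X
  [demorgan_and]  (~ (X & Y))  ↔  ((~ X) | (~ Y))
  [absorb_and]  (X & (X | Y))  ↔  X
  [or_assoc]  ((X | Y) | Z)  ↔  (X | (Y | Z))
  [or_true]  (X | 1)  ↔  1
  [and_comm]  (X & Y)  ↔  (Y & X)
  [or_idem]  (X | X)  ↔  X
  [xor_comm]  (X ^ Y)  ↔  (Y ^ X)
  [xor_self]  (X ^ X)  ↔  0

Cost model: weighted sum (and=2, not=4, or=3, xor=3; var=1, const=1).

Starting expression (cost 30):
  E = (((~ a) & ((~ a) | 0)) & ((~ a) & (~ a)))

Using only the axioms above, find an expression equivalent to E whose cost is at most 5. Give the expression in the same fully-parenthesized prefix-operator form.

(~ a)   [cost 5]

step 1: absorb_and (→) rewrites ((~ a) & ((~ a) | 0)) into (~ a), now ((~ a) & ((~ a) & (~ a)))
step 2: and_idem (→) rewrites ((~ a) & (~ a)) into (~ a), now ((~ a) & (~ a))
step 3: and_idem (→) rewrites ((~ a) & (~ a)) into (~ a), reaching cost 5 (bound 5)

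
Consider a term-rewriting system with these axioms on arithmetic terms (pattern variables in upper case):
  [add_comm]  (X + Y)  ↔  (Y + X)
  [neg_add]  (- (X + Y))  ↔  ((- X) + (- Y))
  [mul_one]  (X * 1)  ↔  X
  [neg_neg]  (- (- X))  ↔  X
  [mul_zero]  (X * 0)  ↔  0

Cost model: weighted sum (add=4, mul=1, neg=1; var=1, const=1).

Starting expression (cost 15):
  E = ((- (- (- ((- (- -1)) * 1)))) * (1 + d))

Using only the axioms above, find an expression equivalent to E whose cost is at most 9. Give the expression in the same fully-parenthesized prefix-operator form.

((- -1) * (1 + d))   [cost 9]

step 1: neg_neg (→) rewrites (- (- (- ((- (- -1)) * 1)))) into (- ((- (- -1)) * 1)), now ((- ((- (- -1)) * 1)) * (1 + d))
step 2: neg_neg (→) rewrites (- (- -1)) into -1, now ((- (-1 * 1)) * (1 + d))
step 3: mul_one (→) rewrites (-1 * 1) into -1, reaching cost 9 (bound 9)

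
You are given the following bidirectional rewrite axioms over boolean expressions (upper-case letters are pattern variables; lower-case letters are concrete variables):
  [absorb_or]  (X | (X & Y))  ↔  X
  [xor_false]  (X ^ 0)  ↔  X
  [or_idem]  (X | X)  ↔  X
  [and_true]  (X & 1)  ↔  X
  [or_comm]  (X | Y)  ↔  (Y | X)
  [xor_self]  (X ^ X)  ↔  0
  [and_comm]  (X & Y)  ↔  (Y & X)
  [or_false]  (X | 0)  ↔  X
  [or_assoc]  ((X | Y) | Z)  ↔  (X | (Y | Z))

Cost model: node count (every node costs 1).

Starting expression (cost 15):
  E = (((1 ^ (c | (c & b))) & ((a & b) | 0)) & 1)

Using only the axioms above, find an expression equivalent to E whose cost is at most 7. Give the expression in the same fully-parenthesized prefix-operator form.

step 1: and_true (→) rewrites (((1 ^ (c | (c & b))) & ((a & b) | 0)) & 1) into ((1 ^ (c | (c & b))) & ((a & b) | 0))
step 2: absorb_or (→) rewrites (c | (c & b)) into c, now ((1 ^ c) & ((a & b) | 0))
step 3: or_false (→) rewrites ((a & b) | 0) into (a & b), reaching cost 7 (bound 7)

((1 ^ c) & (a & b))   [cost 7]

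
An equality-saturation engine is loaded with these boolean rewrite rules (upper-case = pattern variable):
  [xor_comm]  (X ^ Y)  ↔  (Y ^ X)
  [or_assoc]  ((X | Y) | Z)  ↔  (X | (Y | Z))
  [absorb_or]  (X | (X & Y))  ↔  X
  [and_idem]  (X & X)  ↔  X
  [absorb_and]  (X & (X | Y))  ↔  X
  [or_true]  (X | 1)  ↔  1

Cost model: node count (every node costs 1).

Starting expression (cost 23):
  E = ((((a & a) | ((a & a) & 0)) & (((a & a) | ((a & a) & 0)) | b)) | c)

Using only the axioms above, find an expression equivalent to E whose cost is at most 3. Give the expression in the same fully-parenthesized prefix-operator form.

step 1: absorb_and (→) rewrites (((a & a) | ((a & a) & 0)) & (((a & a) | ((a & a) & 0)) | b)) into ((a & a) | ((a & a) & 0)), now (((a & a) | ((a & a) & 0)) | c)
step 2: absorb_or (→) rewrites ((a & a) | ((a & a) & 0)) into (a & a), now ((a & a) | c)
step 3: and_idem (→) rewrites (a & a) into a, reaching cost 3 (bound 3)

(a | c)   [cost 3]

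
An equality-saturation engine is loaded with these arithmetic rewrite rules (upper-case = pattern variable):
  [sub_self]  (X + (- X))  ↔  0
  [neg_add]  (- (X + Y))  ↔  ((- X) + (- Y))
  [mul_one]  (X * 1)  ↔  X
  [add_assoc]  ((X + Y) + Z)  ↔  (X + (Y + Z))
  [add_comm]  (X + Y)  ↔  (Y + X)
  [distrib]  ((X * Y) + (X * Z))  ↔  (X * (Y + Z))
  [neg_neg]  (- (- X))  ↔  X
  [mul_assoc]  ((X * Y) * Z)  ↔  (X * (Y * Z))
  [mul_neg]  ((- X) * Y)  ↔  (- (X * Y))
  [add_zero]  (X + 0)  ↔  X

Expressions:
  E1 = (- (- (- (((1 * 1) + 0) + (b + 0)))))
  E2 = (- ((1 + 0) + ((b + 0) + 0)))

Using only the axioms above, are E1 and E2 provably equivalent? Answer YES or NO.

YES

(1) (- (- (- (((1 * 1) + 0) + (b + 0)))))  =[neg_neg →]=  (- (((1 * 1) + 0) + (b + 0)))
(2) ((1 * 1) + 0)  =[add_zero →]=  (1 * 1)    ⊢ (- ((1 * 1) + (b + 0)))
(3) (b + 0)  =[add_zero →]=  b    ⊢ (- ((1 * 1) + b))
(4) (1 * 1)  =[mul_one →]=  1    ⊢ (- (1 + b))
(5) b  =[add_zero ←]=  (b + 0)    ⊢ (- (1 + (b + 0)))
(6) 1  =[add_zero ←]=  (1 + 0)    ⊢ (- ((1 + 0) + (b + 0)))
(7) b  =[add_zero ←]=  (b + 0)    ⊢ E2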